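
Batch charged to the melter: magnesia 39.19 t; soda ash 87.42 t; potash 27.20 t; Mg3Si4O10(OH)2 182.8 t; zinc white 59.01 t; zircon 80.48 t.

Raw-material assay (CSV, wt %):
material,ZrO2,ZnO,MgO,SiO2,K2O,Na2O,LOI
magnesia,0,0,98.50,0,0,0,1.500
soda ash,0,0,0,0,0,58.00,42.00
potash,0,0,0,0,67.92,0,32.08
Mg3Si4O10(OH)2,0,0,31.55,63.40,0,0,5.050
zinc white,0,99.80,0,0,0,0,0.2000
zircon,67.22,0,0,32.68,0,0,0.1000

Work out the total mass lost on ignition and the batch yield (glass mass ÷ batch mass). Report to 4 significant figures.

All internal work runs at full float precision from start to finish — mid-chain values are displayed rounded to 4 significant digits as written; each reported value is rounded only once. All derived quantities, including the six compositions, totals, glass mass, yield, ignition loss, are recomputed using the weight values at 420.6 t of glass in full float precision as given in question or answer.
Per-material ignition loss:
  magnesia: 39.19 × 0.01500 = 0.5878 t
  soda ash: 87.42 × 0.4200 = 36.72 t
  potash: 27.20 × 0.3208 = 8.726 t
  Mg3Si4O10(OH)2: 182.8 × 0.05050 = 9.231 t
  zinc white: 59.01 × 0.002000 = 0.1180 t
  zircon: 80.48 × 0.001000 = 0.08048 t
Total LOI = 55.46 t
Glass = batch − LOI = 476.1 − 55.46 = 420.6 t

LOI loss = 55.46 t; glass = 420.6 t; yield = 88.35%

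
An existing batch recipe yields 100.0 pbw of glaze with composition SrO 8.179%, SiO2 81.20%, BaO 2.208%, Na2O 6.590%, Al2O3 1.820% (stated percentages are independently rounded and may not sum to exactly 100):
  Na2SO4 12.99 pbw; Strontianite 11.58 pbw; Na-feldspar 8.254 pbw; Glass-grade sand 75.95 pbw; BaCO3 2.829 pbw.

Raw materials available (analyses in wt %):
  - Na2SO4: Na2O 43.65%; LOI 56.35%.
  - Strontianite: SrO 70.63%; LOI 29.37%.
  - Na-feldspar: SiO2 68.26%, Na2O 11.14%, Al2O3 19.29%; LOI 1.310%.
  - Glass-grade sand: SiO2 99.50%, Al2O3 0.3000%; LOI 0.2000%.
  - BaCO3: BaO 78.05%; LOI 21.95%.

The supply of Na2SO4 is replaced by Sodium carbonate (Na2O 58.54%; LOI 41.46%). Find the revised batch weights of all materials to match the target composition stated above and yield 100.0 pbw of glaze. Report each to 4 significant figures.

The intermediate values appear rounded to four significant digits. Full precision is carried at each step — every reported value is rounded exactly once — all derived quantities, which include five oxide percentages, LOI, glass mass, the yield, totals, are recomputed at full precision, as written in the problem or answer text, starting from the weights on 100.0 pbw of glass.
Target masses of each oxide per 100.0 pbw glaze:
  SrO: 8.179% × 100.0 = 8.179 pbw
  SiO2: 81.20% × 100.0 = 81.20 pbw
  BaO: 2.208% × 100.0 = 2.208 pbw
  Na2O: 6.590% × 100.0 = 6.590 pbw
  Al2O3: 1.820% × 100.0 = 1.820 pbw
Checking each oxide sum on the weights just shown, on the stated basis (target by target, the sums agree exact up to rounding of places):
  SrO: 11.58·0.7063 = 8.179 pbw (target 8.179 pbw)
  SiO2: 8.254·0.6826 + 75.95·0.9950 = 81.20 pbw (target 81.20 pbw)
  BaO: 2.829·0.7805 = 2.208 pbw (target 2.208 pbw)
  Na2O: 9.687·0.5854 + 8.254·0.1114 = 6.590 pbw (target 6.590 pbw)
  Al2O3: 8.254·0.1929 + 75.95·0.003000 = 1.820 pbw (target 1.820 pbw)
Mass balance on the glass: total batch − LOI = 100.0 pbw (per-oxide target masses sum to 100.0 pbw; the stated basis being 100.0 pbw — any gap is answer rounding).
Total batch = Σ batch = 108.3 pbw; ignition loss, Σ(batch × LOI) = 8.298 pbw; glass ÷ batch gives a yield of 92.34%.

Revised batch per 100.0 pbw glaze:
  Sodium carbonate: 9.687 pbw
  Strontianite: 11.58 pbw
  Na-feldspar: 8.254 pbw
  Glass-grade sand: 75.95 pbw
  BaCO3: 2.829 pbw
Total batch = 108.3 pbw; LOI loss = 8.298 pbw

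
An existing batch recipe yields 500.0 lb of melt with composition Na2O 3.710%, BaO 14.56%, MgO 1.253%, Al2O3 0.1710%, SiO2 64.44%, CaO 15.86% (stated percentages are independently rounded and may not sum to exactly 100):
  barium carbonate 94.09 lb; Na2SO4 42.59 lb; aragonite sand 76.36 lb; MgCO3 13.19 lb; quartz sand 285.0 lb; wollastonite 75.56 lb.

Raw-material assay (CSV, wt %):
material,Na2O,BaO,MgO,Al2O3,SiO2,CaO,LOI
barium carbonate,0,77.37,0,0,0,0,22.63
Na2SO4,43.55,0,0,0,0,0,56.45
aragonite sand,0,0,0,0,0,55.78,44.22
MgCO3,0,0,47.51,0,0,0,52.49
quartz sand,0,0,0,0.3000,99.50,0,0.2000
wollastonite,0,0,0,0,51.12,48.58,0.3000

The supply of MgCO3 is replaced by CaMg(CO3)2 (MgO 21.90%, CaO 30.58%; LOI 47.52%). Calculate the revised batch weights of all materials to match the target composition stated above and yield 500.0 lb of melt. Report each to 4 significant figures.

Revised batch per 500.0 lb melt:
  barium carbonate: 94.09 lb
  Na2SO4: 42.59 lb
  aragonite sand: 60.68 lb
  CaMg(CO3)2: 28.61 lb
  quartz sand: 285.0 lb
  wollastonite: 75.56 lb
Total batch = 586.5 lb; LOI loss = 86.56 lb

Full precision is maintained from start to finish. The intermediate values are printed rounded to four significant digits at each printed step; a single rounding completes each reported figure. The derived quantities, including totals, the yield, LOI, glass mass, the six compositions, are recomputed using the weight values for 500.0 lb of glass at full float precision, exactly as shown in problem or answer.
Target oxide masses per 500.0 lb melt:
  Na2O: 3.710% × 500.0 = 18.55 lb
  BaO: 14.56% × 500.0 = 72.80 lb
  MgO: 1.253% × 500.0 = 6.265 lb
  Al2O3: 0.1710% × 500.0 = 0.8550 lb
  SiO2: 64.44% × 500.0 = 322.2 lb
  CaO: 15.86% × 500.0 = 79.30 lb
A balance pass over the oxides, working from each reported weight, at the basis given (oxide sums agree with the targets given rounding of the digits):
  Na2O: 42.59·0.4355 = 18.55 lb (target 18.55 lb)
  BaO: 94.09·0.7737 = 72.80 lb (target 72.80 lb)
  MgO: 28.61·0.2190 = 6.266 lb (target 6.265 lb)
  Al2O3: 285.0·0.003000 = 0.8550 lb (target 0.8550 lb)
  SiO2: 285.0·0.9950 + 75.56·0.5112 = 322.2 lb (target 322.2 lb)
  CaO: 60.68·0.5578 + 28.61·0.3058 + 75.56·0.4858 = 79.30 lb (target 79.30 lb)
Glass-mass closure: whole batch net of LOI = 500.0 lb (per-oxide target masses sum to 500.0 lb; stated basis 500.0 lb — gaps are rounding artifacts).
Whole-batch sum: Σ batch = 586.5 lb; loss to ignition Σ batch·LOI = 86.56 lb; as yield: glass ÷ batch → 85.24%.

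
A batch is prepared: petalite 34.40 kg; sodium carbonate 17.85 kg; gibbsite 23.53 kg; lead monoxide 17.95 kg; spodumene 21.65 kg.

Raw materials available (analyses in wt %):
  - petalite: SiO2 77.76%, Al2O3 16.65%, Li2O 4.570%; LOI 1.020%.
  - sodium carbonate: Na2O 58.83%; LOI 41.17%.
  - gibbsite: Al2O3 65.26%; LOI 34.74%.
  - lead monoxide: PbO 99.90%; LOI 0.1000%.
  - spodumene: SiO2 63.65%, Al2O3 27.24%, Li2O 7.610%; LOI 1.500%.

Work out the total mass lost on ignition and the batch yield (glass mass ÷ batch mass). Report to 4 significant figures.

LOI loss = 16.22 kg; glass = 99.16 kg; yield = 85.94%

Each numeric step runs at full precision from start to finish; working values are displayed rounded to 4 significant figures in the working; every reported figure is rounded a single time. All derived quantities are recomputed from the batch weights on 99.16 kg of glass at full precision (five oxide percentages, yield, glass mass, ignition loss, the totals), as they appear in either problem or answer.
LOI of each material in turn:
  petalite: 34.40 × 0.01020 = 0.3509 kg
  sodium carbonate: 17.85 × 0.4117 = 7.349 kg
  gibbsite: 23.53 × 0.3474 = 8.174 kg
  lead monoxide: 17.95 × 0.001000 = 0.01795 kg
  spodumene: 21.65 × 0.01500 = 0.3247 kg
Total LOI = 16.22 kg
Glass = batch − LOI = 115.4 − 16.22 = 99.16 kg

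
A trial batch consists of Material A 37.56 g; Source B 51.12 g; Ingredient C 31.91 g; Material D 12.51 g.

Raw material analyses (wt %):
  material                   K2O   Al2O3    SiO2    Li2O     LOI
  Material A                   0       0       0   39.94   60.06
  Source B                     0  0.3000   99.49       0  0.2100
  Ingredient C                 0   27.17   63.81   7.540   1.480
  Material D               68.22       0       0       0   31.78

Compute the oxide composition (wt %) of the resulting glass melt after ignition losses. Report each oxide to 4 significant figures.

Glass mass = 106.0 g (batch 133.1 − LOI 27.11).
Composition: K2O 8.052%, Al2O3 8.325%, SiO2 67.20%, Li2O 16.42%

Intermediates are shown rounded to four significant figures within the worked lines; all arithmetic runs at exact precision at each step — every reported value undergoes a single rounding — derived quantities, including LOI, net glass mass, four oxide percentages, the yield, totals, are re-derived from the batch weights on 106.0 g of glass in exact precision as written in the problem or the answer.
Delivered oxide masses:
  K2O: 12.51·0.6822 = 8.534 g
  Al2O3: 51.12·0.003000 + 31.91·0.2717 = 8.823 g
  SiO2: 51.12·0.9949 + 31.91·0.6381 = 71.22 g
  Li2O: 37.56·0.3994 + 31.91·0.07540 = 17.41 g
LOI: 37.56·0.6006 + 51.12·0.002100 + 31.91·0.01480 + 12.51·0.3178 = 27.11 g
Glass mass = batch − LOI = 133.1 − 27.11 = 106.0 g (equal to the oxide-mass sum)
percent share: oxide ÷ glass, ×100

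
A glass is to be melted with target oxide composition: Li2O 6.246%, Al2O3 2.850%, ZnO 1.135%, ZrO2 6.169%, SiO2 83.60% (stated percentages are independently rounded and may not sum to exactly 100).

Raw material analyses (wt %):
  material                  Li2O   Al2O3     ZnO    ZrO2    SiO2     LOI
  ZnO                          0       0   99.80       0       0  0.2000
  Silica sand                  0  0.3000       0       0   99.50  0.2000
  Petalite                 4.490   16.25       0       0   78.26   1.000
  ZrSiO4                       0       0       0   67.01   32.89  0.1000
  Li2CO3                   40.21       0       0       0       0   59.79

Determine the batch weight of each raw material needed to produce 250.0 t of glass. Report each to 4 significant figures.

Each numeric step maintains exact precision end to end. Values along the way are displayed rounded off to 4 significant figures at each printed step — a single rounding completes each reported figure — all derived quantities are computed in full float precision (the yield, the five compositions, totals, ignition loss, net glass mass) starting from the weights per 250.0 t of glass, as they appear in problem or answer.
Per-oxide target masses for 250.0 t glass:
  Li2O: 6.246% × 250.0 = 15.62 t
  Al2O3: 2.850% × 250.0 = 7.125 t
  ZnO: 1.135% × 250.0 = 2.838 t
  ZrO2: 6.169% × 250.0 = 15.42 t
  SiO2: 83.60% × 250.0 = 209.0 t
Mass-balance tally per oxide with the batch weights as given, for the quoted basis mass (sums match the target masses given rounding of the digits):
  Li2O: 40.70·0.04490 + 34.29·0.4021 = 15.62 t (target 15.62 t)
  Al2O3: 170.4·0.003000 + 40.70·0.1625 = 7.125 t (target 7.125 t)
  ZnO: 2.843·0.9980 = 2.837 t (target 2.838 t)
  ZrO2: 23.02·0.6701 = 15.43 t (target 15.42 t)
  SiO2: 170.4·0.9950 + 40.70·0.7826 + 23.02·0.3289 = 209.0 t (target 209.0 t)
Auditing the glass mass value: total batch − LOI = 250.0 t (the Σ of target masses is 250.0 t; versus the stated basis of 250.0 t — rounding explains the deltas).
Batch total: Σ batch = 271.3 t; LOI loss = Σ batch·LOI = 21.28 t; yield = glass ÷ total batch = 92.16%.

Batch per 250.0 t glass:
  ZnO: 2.843 t
  Silica sand: 170.4 t
  Petalite: 40.70 t
  ZrSiO4: 23.02 t
  Li2CO3: 34.29 t
Total batch = 271.3 t; LOI loss = 21.28 t; yield = 92.16%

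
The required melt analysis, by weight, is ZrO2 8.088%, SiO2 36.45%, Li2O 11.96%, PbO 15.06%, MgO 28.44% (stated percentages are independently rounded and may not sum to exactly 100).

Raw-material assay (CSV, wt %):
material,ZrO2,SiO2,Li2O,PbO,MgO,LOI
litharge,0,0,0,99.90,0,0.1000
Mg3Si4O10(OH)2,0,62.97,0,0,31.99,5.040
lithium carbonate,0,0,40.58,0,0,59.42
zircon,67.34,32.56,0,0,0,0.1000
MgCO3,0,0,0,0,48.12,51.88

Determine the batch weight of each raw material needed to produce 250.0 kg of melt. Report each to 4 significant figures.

Batch per 250.0 kg melt:
  litharge: 37.69 kg
  Mg3Si4O10(OH)2: 129.2 kg
  lithium carbonate: 73.68 kg
  zircon: 30.03 kg
  MgCO3: 61.87 kg
Total batch = 332.5 kg; LOI loss = 82.46 kg; yield = 75.20%

The intermediate values are printed rounded to 4 significant figures when written out. All internal work maintains full float precision at every stage; every reported value undergoes a single rounding. Derived quantities are carried from the weighed amounts per 250.0 kg of glass in full precision (ignition loss, the five compositions, the totals, yield, net glass mass) precisely as stated by the problem or the answer.
Oxide-by-oxide targets in 250.0 kg melt:
  ZrO2: 8.088% × 250.0 = 20.22 kg
  SiO2: 36.45% × 250.0 = 91.12 kg
  Li2O: 11.96% × 250.0 = 29.90 kg
  PbO: 15.06% × 250.0 = 37.65 kg
  MgO: 28.44% × 250.0 = 71.10 kg
Balance tally, oxide-wise, with the batch weights as given, under the basis named above (target by target, the sums agree within answer rounding):
  ZrO2: 30.03·0.6734 = 20.22 kg (target 20.22 kg)
  SiO2: 129.2·0.6297 + 30.03·0.3256 = 91.14 kg (target 91.12 kg)
  Li2O: 73.68·0.4058 = 29.90 kg (target 29.90 kg)
  PbO: 37.69·0.9990 = 37.65 kg (target 37.65 kg)
  MgO: 129.2·0.3199 + 61.87·0.4812 = 71.10 kg (target 71.10 kg)
Glass-mass bookkeeping: whole batch net of LOI = 250.0 kg (oxide target masses add up to 250.0 kg; stated basis 250.0 kg — rounding explains the deltas).
Whole-batch sum: Σ batch = 332.5 kg; ignition loss, Σ(batch × LOI) = 82.46 kg; yield: glass divided by total = 75.20%.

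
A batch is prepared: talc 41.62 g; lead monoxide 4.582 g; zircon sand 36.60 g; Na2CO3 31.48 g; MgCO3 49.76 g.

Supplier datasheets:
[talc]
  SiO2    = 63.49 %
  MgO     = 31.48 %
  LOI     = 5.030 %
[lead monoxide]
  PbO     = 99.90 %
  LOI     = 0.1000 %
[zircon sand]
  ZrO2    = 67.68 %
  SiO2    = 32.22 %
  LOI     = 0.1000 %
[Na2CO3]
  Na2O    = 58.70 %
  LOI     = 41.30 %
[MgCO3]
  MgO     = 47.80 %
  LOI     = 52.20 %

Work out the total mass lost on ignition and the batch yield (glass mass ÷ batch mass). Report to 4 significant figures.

LOI loss = 41.11 g; glass = 122.9 g; yield = 74.94%

The whole derivation runs at full float precision at all times — mid-chain values are shown rounded to four significant figures in the printout; every reported value takes a single rounding — all derived quantities, including totals, yield, five oxide percentages, LOI, glass mass, are computed starting from the weights at 122.9 g of glass at exact precision as quoted within the problem or the answer.
Ignition loss by material:
  talc: 41.62 × 0.05030 = 2.093 g
  lead monoxide: 4.582 × 0.001000 = 0.004582 g
  zircon sand: 36.60 × 0.001000 = 0.03660 g
  Na2CO3: 31.48 × 0.4130 = 13.00 g
  MgCO3: 49.76 × 0.5220 = 25.97 g
Total LOI = 41.11 g
Glass = batch − LOI = 164.0 − 41.11 = 122.9 g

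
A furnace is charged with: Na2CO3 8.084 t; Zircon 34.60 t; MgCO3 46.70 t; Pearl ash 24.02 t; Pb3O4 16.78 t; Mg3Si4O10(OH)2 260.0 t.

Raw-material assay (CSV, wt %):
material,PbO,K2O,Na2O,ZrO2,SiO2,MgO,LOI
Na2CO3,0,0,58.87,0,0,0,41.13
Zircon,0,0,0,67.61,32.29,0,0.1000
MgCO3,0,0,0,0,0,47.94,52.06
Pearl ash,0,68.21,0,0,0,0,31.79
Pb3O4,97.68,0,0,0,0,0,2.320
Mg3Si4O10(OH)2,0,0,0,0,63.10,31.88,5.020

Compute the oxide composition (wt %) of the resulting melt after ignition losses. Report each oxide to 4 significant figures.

The intermediate values appear, with 4-significant-figure rounding, between the steps — all arithmetic holds full precision at all times; every reported result takes a single rounding. All derived quantities are recomputed using the weight values at 341.4 t of glass at exact precision (totals, yield, net glass mass, the six compositions, LOI), as given in problem or answer.
Mass of each oxide from the mix:
  PbO: 16.78·0.9768 = 16.39 t
  K2O: 24.02·0.6821 = 16.38 t
  Na2O: 8.084·0.5887 = 4.759 t
  ZrO2: 34.60·0.6761 = 23.39 t
  SiO2: 34.60·0.3229 + 260.0·0.6310 = 175.2 t
  MgO: 46.70·0.4794 + 260.0·0.3188 = 105.3 t
LOI: 8.084·0.4113 + 34.60·0.001000 + 46.70·0.5206 + 24.02·0.3179 + 16.78·0.02320 + 260.0·0.05020 = 48.75 t
batch − LOI leaves glass = 390.2 − 48.75 = 341.4 t (the oxide masses sum to this)
wt %: oxide over glass, times 100

Glass mass = 341.4 t (batch 390.2 − LOI 48.75).
Composition: PbO 4.801%, K2O 4.799%, Na2O 1.394%, ZrO2 6.851%, SiO2 51.32%, MgO 30.83%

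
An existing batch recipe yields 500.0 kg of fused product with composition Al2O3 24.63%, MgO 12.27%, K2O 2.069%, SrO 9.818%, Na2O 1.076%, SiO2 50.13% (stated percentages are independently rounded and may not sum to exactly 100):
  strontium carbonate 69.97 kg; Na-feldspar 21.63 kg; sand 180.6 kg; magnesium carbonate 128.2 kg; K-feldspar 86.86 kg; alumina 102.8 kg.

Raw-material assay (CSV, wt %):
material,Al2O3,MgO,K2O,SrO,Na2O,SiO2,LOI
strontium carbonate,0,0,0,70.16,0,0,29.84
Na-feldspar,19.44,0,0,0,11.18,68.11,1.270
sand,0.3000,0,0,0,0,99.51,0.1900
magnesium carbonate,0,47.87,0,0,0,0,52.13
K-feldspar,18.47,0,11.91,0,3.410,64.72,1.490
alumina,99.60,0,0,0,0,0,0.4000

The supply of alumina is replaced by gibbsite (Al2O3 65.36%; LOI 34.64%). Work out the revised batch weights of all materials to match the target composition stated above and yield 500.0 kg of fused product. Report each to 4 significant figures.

Each numeric step keeps full precision through the solve; rounding to 4 significant digits extends to each intermediate as displayed — exactly one rounding goes into every reported number — derived quantities are re-derived using the weight values at 500.0 kg of glass in exact precision (the six compositions, totals, glass mass, LOI, yield) exactly as printed in the problem or the answer.
Per-oxide target masses for 500.0 kg fused product:
  Al2O3: 24.63% × 500.0 = 123.2 kg
  MgO: 12.27% × 500.0 = 61.35 kg
  K2O: 2.069% × 500.0 = 10.34 kg
  SrO: 9.818% × 500.0 = 49.09 kg
  Na2O: 1.076% × 500.0 = 5.380 kg
  SiO2: 50.13% × 500.0 = 250.6 kg
A balance pass over the oxides, given the weights on record, per the basis as stated (target by target, the sums agree inside rounding margins):
  Al2O3: 21.63·0.1944 + 180.6·0.003000 + 86.86·0.1847 + 156.6·0.6536 = 123.1 kg (target 123.2 kg)
  MgO: 128.2·0.4787 = 61.37 kg (target 61.35 kg)
  K2O: 86.86·0.1191 = 10.35 kg (target 10.34 kg)
  SrO: 69.97·0.7016 = 49.09 kg (target 49.09 kg)
  Na2O: 21.63·0.1118 + 86.86·0.03410 = 5.380 kg (target 5.380 kg)
  SiO2: 21.63·0.6811 + 180.6·0.9951 + 86.86·0.6472 = 250.7 kg (target 250.6 kg)
Auditing the glass mass value: batch total minus LOI = 500.0 kg (per-oxide target masses sum to 500.0 kg; with the basis standing at 500.0 kg — gaps are rounding artifacts).
Adding the batch up: Σ batch = 643.9 kg; the LOI term Σ batch·LOI equals 143.9 kg; as yield: glass ÷ batch → 77.66%.

Revised batch per 500.0 kg fused product:
  strontium carbonate: 69.97 kg
  Na-feldspar: 21.63 kg
  sand: 180.6 kg
  magnesium carbonate: 128.2 kg
  K-feldspar: 86.86 kg
  gibbsite: 156.6 kg
Total batch = 643.9 kg; LOI loss = 143.9 kg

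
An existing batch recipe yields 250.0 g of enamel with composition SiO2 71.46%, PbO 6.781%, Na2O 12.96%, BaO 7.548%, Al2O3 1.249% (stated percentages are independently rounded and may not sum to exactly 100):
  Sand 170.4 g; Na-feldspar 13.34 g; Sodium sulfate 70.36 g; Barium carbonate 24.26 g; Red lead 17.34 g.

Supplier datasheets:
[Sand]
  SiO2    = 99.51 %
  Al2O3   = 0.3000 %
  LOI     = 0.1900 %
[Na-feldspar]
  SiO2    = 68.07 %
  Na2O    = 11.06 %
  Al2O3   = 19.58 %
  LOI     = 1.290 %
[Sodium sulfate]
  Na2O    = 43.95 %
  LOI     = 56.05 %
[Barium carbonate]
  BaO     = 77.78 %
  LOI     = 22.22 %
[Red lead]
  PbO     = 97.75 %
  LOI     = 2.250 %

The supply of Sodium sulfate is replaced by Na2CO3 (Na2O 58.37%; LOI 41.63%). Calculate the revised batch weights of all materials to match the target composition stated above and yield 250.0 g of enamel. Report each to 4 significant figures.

The intermediate values are printed, rounded to four significant digits, alongside each step; all internal work maintains full float precision through the solve. Every reported number receives exactly one rounding. Derived quantities (glass mass, LOI, five oxide percentages, totals, the yield) are computed using the weight values for 250.0 g of glass at exact precision as they appear in problem or answer.
The oxide mass targets at 250.0 g enamel:
  SiO2: 71.46% × 250.0 = 178.6 g
  PbO: 6.781% × 250.0 = 16.95 g
  Na2O: 12.96% × 250.0 = 32.40 g
  BaO: 7.548% × 250.0 = 18.87 g
  Al2O3: 1.249% × 250.0 = 3.122 g
A balance pass over the oxides, from the weights as reported, relative to the basis at hand (every target is met by its sum exact up to rounding of places):
  SiO2: 170.4·0.9951 + 13.34·0.6807 = 178.6 g (target 178.6 g)
  PbO: 17.34·0.9775 = 16.95 g (target 16.95 g)
  Na2O: 13.34·0.1106 + 52.98·0.5837 = 32.40 g (target 32.40 g)
  BaO: 24.26·0.7778 = 18.87 g (target 18.87 g)
  Al2O3: 170.4·0.003000 + 13.34·0.1958 = 3.123 g (target 3.122 g)
Auditing the glass mass value: net batch after ignition = 250.0 g (targets for the oxides total 250.0 g; against the stated basis, 250.0 g — deltas are rounding alone).
Adding the batch up: Σ batch = 278.3 g; ignition loss, Σ(batch × LOI) = 28.33 g; yield, glass over the total, = 89.82%.

Revised batch per 250.0 g enamel:
  Sand: 170.4 g
  Na-feldspar: 13.34 g
  Na2CO3: 52.98 g
  Barium carbonate: 24.26 g
  Red lead: 17.34 g
Total batch = 278.3 g; LOI loss = 28.33 g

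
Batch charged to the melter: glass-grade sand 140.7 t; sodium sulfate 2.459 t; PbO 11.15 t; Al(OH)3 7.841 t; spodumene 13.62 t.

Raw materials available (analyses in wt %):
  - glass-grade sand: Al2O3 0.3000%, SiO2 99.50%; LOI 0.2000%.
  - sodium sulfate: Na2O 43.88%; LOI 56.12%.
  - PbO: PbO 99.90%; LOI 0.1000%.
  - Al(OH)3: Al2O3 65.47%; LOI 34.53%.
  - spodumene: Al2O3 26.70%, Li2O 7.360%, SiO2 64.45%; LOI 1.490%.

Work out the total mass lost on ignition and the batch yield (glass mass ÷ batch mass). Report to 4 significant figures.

LOI loss = 4.583 t; glass = 171.2 t; yield = 97.39%

Values along the way are shown rounded to four significant digits — all internal work maintains full float precision through the solve; a single rounding produces each reported figure. The derived quantities, which include the five compositions, the totals, yield, ignition loss, net glass mass, are carried in full precision, as they appear in the problem or answer text, from the batch weights per 171.2 t of glass.
LOI of each material in turn:
  glass-grade sand: 140.7 × 0.002000 = 0.2814 t
  sodium sulfate: 2.459 × 0.5612 = 1.380 t
  PbO: 11.15 × 0.001000 = 0.01115 t
  Al(OH)3: 7.841 × 0.3453 = 2.707 t
  spodumene: 13.62 × 0.01490 = 0.2029 t
Total LOI = 4.583 t
Glass = batch − LOI = 175.8 − 4.583 = 171.2 t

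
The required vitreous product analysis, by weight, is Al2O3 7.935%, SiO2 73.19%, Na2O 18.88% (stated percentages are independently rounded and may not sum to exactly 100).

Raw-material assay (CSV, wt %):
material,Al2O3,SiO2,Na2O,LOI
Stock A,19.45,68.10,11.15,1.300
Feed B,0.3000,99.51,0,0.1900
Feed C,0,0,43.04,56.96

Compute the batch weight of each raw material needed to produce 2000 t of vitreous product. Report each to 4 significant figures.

Mid-chain values are printed rounded off to 4 significant digits on the page; all arithmetic carries exact precision in every operation; a single rounding finalizes every reported number — derived quantities, including the three compositions, net glass mass, the totals, the yield, LOI, are rebuilt starting from the weights for 2000 t of glass in full float precision, precisely as stated by problem or answer.
Target masses of each oxide per 2000 t vitreous product:
  Al2O3: 7.935% × 2000 = 158.7 t
  SiO2: 73.19% × 2000 = 1464 t
  Na2O: 18.88% × 2000 = 377.6 t
Checking each oxide sum with the batch weights as given, against the basis in use (sum by sum, the targets are met exact up to rounding of places):
  Al2O3: 801.7·0.1945 + 922.4·0.003000 = 158.7 t (target 158.7 t)
  SiO2: 801.7·0.6810 + 922.4·0.9951 = 1464 t (target 1464 t)
  Na2O: 801.7·0.1115 + 669.6·0.4304 = 377.6 t (target 377.6 t)
Consistency of the glass mass: batch total minus LOI = 2000 t (the targets, summed, come to 2000 t; versus the stated basis of 2000 t — any gap is answer rounding).
Whole-batch sum: Σ batch = 2394 t; Σ batch·LOI gives LOI loss = 393.6 t; glass ÷ batch gives a yield of 83.56%.

Batch per 2000 t vitreous product:
  Stock A: 801.7 t
  Feed B: 922.4 t
  Feed C: 669.6 t
Total batch = 2394 t; LOI loss = 393.6 t; yield = 83.56%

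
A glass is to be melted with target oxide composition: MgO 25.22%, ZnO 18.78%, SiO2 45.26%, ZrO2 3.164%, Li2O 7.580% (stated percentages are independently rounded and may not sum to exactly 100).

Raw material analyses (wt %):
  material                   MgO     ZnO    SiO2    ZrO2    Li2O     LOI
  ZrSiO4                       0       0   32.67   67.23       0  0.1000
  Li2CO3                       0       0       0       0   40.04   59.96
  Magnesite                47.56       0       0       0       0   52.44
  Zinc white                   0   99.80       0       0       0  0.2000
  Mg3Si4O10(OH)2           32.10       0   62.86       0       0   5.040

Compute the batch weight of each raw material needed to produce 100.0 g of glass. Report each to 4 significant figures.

Every computation maintains full float precision at each step — the intermediate values are shown rounded to 4 significant digits at each printed step — a single rounding completes every reported result. Derived quantities, which include net glass mass, five oxide percentages, LOI, the yield, the totals, are recomputed in exact precision, exactly as shown in problem or answer, starting from the weights on 100.0 g of glass.
Oxide mass targets, per 100.0 g glass:
  MgO: 25.22% × 100.0 = 25.22 g
  ZnO: 18.78% × 100.0 = 18.78 g
  SiO2: 45.26% × 100.0 = 45.26 g
  ZrO2: 3.164% × 100.0 = 3.164 g
  Li2O: 7.580% × 100.0 = 7.580 g
Verifying the oxide balance working from each reported weight, relative to the basis at hand (sum by sum, the targets are met inside rounding margins):
  MgO: 6.082·0.4756 + 69.56·0.3210 = 25.22 g (target 25.22 g)
  ZnO: 18.82·0.9980 = 18.78 g (target 18.78 g)
  SiO2: 4.706·0.3267 + 69.56·0.6286 = 45.26 g (target 45.26 g)
  ZrO2: 4.706·0.6723 = 3.164 g (target 3.164 g)
  Li2O: 18.93·0.4004 = 7.580 g (target 7.580 g)
Glass-mass closure: Σ batch − LOI loss = 100.0 g (the targets, summed, come to 100.0 g; versus the stated basis of 100.0 g — gaps are rounding artifacts).
Total batch = Σ batch = 118.1 g; Σ batch·LOI gives LOI loss = 18.09 g; yield, glass over the total, = 84.68%.

Batch per 100.0 g glass:
  ZrSiO4: 4.706 g
  Li2CO3: 18.93 g
  Magnesite: 6.082 g
  Zinc white: 18.82 g
  Mg3Si4O10(OH)2: 69.56 g
Total batch = 118.1 g; LOI loss = 18.09 g; yield = 84.68%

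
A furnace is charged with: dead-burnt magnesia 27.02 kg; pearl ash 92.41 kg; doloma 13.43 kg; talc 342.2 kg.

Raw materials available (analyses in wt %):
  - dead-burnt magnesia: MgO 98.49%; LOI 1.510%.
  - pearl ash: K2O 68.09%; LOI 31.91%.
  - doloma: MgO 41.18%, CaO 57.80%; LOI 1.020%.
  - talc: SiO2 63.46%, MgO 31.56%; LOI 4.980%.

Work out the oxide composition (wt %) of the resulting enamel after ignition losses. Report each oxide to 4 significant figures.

Glass mass = 428.0 kg (batch 475.1 − LOI 47.07).
Composition: SiO2 50.74%, MgO 32.74%, K2O 14.70%, CaO 1.814%

Intermediates are displayed rounded to four significant figures between the steps; all internal work runs at full precision through every step; every reported value sees exactly one rounding. Derived quantities, including yield, totals, LOI, four oxide percentages, net glass mass, are re-derived from the weighed amounts for 428.0 kg of glass in full float precision, as given in the problem or the answer.
Per-oxide mass from batch:
  SiO2: 342.2·0.6346 = 217.2 kg
  MgO: 27.02·0.9849 + 13.43·0.4118 + 342.2·0.3156 = 140.1 kg
  K2O: 92.41·0.6809 = 62.92 kg
  CaO: 13.43·0.5780 = 7.763 kg
LOI: 27.02·0.01510 + 92.41·0.3191 + 13.43·0.01020 + 342.2·0.04980 = 47.07 kg
Net of LOI, the glass mass = 475.1 − 47.07 = 428.0 kg (= Σ oxide masses)
each wt % is 100 × oxide ÷ glass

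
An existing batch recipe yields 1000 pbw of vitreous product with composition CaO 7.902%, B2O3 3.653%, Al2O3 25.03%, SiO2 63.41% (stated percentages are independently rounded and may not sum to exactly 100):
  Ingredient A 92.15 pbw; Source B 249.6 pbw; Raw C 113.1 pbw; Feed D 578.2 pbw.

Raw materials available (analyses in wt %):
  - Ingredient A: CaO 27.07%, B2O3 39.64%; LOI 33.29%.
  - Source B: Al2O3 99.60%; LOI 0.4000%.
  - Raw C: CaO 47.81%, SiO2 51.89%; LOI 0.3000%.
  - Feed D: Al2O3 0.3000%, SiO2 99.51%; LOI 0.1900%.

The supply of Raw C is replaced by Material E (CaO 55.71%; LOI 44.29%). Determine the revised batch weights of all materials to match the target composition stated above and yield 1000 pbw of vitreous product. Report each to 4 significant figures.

The whole derivation maintains exact precision at each step; values along the way are rounded to four significant figures when displayed; a single rounding completes each reported result; derived quantities are computed from the weighed amounts at 1000 pbw of glass at exact precision (net glass mass, yield, the totals, the four compositions, LOI) as set out in either problem or answer.
Target oxide masses per 1000 pbw vitreous product:
  CaO: 7.902% × 1000 = 79.02 pbw
  B2O3: 3.653% × 1000 = 36.53 pbw
  Al2O3: 25.03% × 1000 = 250.3 pbw
  SiO2: 63.41% × 1000 = 634.1 pbw
Checking each oxide sum per the reported batch figures, against the basis in use (oxide sums agree with the targets net of answer rounding effects):
  CaO: 92.15·0.2707 + 97.06·0.5571 = 79.02 pbw (target 79.02 pbw)
  B2O3: 92.15·0.3964 = 36.53 pbw (target 36.53 pbw)
  Al2O3: 249.4·0.9960 + 637.2·0.003000 = 250.3 pbw (target 250.3 pbw)
  SiO2: 637.2·0.9951 = 634.1 pbw (target 634.1 pbw)
Glass-mass sanity pass: batch Σ − ignition loss = 999.9 pbw (summing oxide targets gives 1000 pbw; stated basis 1000 pbw — gaps are rounding artifacts).
Adding the batch up: Σ batch = 1076 pbw; LOI removed, Σ of batch·LOI: 75.87 pbw; yield, glass over the total, = 92.95%.

Revised batch per 1000 pbw vitreous product:
  Ingredient A: 92.15 pbw
  Source B: 249.4 pbw
  Material E: 97.06 pbw
  Feed D: 637.2 pbw
Total batch = 1076 pbw; LOI loss = 75.87 pbw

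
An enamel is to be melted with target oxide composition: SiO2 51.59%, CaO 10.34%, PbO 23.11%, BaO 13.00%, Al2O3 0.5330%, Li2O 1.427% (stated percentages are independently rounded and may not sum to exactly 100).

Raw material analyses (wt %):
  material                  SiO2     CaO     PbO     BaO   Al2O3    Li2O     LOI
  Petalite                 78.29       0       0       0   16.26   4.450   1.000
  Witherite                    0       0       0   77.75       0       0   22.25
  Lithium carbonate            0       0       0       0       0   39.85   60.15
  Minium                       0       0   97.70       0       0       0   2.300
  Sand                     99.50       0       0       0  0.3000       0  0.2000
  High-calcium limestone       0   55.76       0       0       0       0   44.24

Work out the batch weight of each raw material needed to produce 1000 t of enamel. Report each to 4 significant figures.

Batch per 1000 t enamel:
  Petalite: 23.56 t
  Witherite: 167.2 t
  Lithium carbonate: 33.18 t
  Minium: 236.5 t
  Sand: 500.0 t
  High-calcium limestone: 185.4 t
Total batch = 1146 t; LOI loss = 145.9 t; yield = 87.27%

Mid-chain values are shown rounded off to 4 significant figures alongside each step. The whole derivation runs at full precision through every step; each reported value takes exactly one rounding. All derived quantities are re-derived at exact precision (the yield, net glass mass, totals, the six compositions, ignition loss) from the batch weights at 1000 t of glass, as written in the question or the answer.
Oxide-by-oxide targets in 1000 t enamel:
  SiO2: 51.59% × 1000 = 515.9 t
  CaO: 10.34% × 1000 = 103.4 t
  PbO: 23.11% × 1000 = 231.1 t
  BaO: 13.00% × 1000 = 130.0 t
  Al2O3: 0.5330% × 1000 = 5.330 t
  Li2O: 1.427% × 1000 = 14.27 t
Sums-versus-targets review from the weights as reported, against the basis in use (every target is met by its sum inside rounding margins):
  SiO2: 23.56·0.7829 + 500.0·0.9950 = 515.9 t (target 515.9 t)
  CaO: 185.4·0.5576 = 103.4 t (target 103.4 t)
  PbO: 236.5·0.9770 = 231.1 t (target 231.1 t)
  BaO: 167.2·0.7775 = 130.0 t (target 130.0 t)
  Al2O3: 23.56·0.1626 + 500.0·0.003000 = 5.331 t (target 5.330 t)
  Li2O: 23.56·0.04450 + 33.18·0.3985 = 14.27 t (target 14.27 t)
Glass-mass bookkeeping: batch total minus LOI = 1000 t (targets for the oxides total 1000 t; against the stated basis, 1000 t — differing by rounding only).
Batch grand total — Σ batch = 1146 t; ignition loss, Σ(batch × LOI) = 145.9 t; yield, glass over the total, = 87.27%.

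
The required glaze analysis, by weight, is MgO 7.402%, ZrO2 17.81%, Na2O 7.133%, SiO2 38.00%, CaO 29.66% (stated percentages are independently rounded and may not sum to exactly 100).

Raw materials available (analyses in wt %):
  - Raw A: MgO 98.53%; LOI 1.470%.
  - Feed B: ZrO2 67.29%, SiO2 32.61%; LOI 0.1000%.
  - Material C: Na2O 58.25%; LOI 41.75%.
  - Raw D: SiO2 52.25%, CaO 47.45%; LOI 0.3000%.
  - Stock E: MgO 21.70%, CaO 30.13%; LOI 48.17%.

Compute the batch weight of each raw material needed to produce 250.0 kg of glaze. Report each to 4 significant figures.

Batch per 250.0 kg glaze:
  Raw A: 13.32 kg
  Feed B: 66.17 kg
  Material C: 30.61 kg
  Raw D: 140.5 kg
  Stock E: 24.80 kg
Total batch = 275.4 kg; LOI loss = 25.41 kg; yield = 90.77%

In-progress results appear (rounded to 4 significant figures) across the worked steps; every computation keeps exact precision at all times. Every reported number is rounded only once. Derived quantities are recomputed in exact precision (five oxide percentages, ignition loss, the totals, yield, glass mass) starting from the weights on 250.0 kg of glass precisely as stated by either problem or answer.
Oxide mass targets, per 250.0 kg glaze:
  MgO: 7.402% × 250.0 = 18.50 kg
  ZrO2: 17.81% × 250.0 = 44.52 kg
  Na2O: 7.133% × 250.0 = 17.83 kg
  SiO2: 38.00% × 250.0 = 95.00 kg
  CaO: 29.66% × 250.0 = 74.15 kg
Mass-balance tally per oxide applying the batch weights above, under the basis named above (sum by sum, the targets are met within answer rounding):
  MgO: 13.32·0.9853 + 24.80·0.2170 = 18.51 kg (target 18.50 kg)
  ZrO2: 66.17·0.6729 = 44.53 kg (target 44.52 kg)
  Na2O: 30.61·0.5825 = 17.83 kg (target 17.83 kg)
  SiO2: 66.17·0.3261 + 140.5·0.5225 = 94.99 kg (target 95.00 kg)
  CaO: 140.5·0.4745 + 24.80·0.3013 = 74.14 kg (target 74.15 kg)
Mass balance on the glass: net batch after ignition = 250.0 kg (the targets, summed, come to 250.0 kg; against the stated basis, 250.0 kg — deltas are rounding alone).
Batch total: Σ batch = 275.4 kg; loss to ignition Σ batch·LOI = 25.41 kg; glass ÷ batch gives a yield of 90.77%.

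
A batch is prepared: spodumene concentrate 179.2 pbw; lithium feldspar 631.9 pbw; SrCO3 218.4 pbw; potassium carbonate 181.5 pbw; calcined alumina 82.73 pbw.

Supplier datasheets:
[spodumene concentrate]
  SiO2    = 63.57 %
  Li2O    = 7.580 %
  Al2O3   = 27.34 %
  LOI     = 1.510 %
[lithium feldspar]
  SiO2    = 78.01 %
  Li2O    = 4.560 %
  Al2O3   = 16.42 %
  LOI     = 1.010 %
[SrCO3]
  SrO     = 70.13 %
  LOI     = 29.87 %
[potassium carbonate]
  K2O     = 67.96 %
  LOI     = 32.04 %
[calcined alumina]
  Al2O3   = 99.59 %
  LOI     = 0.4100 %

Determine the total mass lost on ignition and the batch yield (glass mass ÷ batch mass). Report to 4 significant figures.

LOI loss = 132.8 pbw; glass = 1161 pbw; yield = 89.73%

All internal work keeps full precision in all steps. Mid-chain values appear (rounded to 4 significant figures) in the printout. Each reported value includes exactly one rounding. The derived quantities (ignition loss, yield, the five compositions, net glass mass, the totals) are re-derived starting from the weights per 1161 pbw of glass at full float precision, as set out in the problem or the answer.
Ignition loss by material:
  spodumene concentrate: 179.2 × 0.01510 = 2.706 pbw
  lithium feldspar: 631.9 × 0.01010 = 6.382 pbw
  SrCO3: 218.4 × 0.2987 = 65.24 pbw
  potassium carbonate: 181.5 × 0.3204 = 58.15 pbw
  calcined alumina: 82.73 × 0.004100 = 0.3392 pbw
Total LOI = 132.8 pbw
Glass = batch − LOI = 1294 − 132.8 = 1161 pbw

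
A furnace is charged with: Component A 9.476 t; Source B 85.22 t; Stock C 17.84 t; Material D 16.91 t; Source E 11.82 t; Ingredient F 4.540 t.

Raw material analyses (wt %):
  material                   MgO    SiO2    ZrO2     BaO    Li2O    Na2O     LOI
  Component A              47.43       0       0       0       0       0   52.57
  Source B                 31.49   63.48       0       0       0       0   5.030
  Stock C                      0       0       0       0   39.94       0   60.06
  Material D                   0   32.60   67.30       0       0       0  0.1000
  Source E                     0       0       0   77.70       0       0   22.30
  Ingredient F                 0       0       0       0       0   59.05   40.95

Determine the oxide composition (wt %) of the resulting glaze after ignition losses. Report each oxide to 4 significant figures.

Glass mass = 121.3 t (batch 145.8 − LOI 24.49).
Composition: MgO 25.83%, SiO2 49.14%, ZrO2 9.381%, BaO 7.571%, Li2O 5.874%, Na2O 2.210%

Intermediates are shown, rounded to 4 significant digits, on the page; all internal work keeps full float precision end to end — every reported value includes exactly one rounding — derived quantities (the totals, ignition loss, yield, six oxide percentages, net glass mass) are re-derived from the batch weights for 121.3 t of glass in full precision, precisely as stated by problem or answer.
Oxide-by-oxide delivered mass:
  MgO: 9.476·0.4743 + 85.22·0.3149 = 31.33 t
  SiO2: 85.22·0.6348 + 16.91·0.3260 = 59.61 t
  ZrO2: 16.91·0.6730 = 11.38 t
  BaO: 11.82·0.7770 = 9.184 t
  Li2O: 17.84·0.3994 = 7.125 t
  Na2O: 4.540·0.5905 = 2.681 t
LOI: 9.476·0.5257 + 85.22·0.05030 + 17.84·0.6006 + 16.91·0.001000 + 11.82·0.2230 + 4.540·0.4095 = 24.49 t
batch − LOI leaves glass = 145.8 − 24.49 = 121.3 t (consistent with Σ oxide mass)
wt % = oxide mass / glass mass × 100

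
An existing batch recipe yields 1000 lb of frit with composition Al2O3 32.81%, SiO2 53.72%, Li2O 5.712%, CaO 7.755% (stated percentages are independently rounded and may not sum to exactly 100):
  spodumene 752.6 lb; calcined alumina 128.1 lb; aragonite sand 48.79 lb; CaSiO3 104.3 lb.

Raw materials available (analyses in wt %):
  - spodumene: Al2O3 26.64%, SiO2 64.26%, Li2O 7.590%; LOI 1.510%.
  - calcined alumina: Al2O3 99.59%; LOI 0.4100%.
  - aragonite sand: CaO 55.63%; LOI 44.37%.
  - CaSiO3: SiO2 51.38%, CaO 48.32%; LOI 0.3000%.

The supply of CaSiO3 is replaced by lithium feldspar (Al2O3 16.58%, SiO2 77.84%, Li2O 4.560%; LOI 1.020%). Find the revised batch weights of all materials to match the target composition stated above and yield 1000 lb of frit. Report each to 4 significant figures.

Revised batch per 1000 lb frit:
  spodumene: 670.5 lb
  calcined alumina: 127.4 lb
  aragonite sand: 139.4 lb
  lithium feldspar: 136.6 lb
Total batch = 1074 lb; LOI loss = 73.89 lb

All internal work runs at full float precision at each step; working values are displayed, with 4-significant-figure rounding, across the worked steps; each reported number is rounded exactly once — derived quantities (the yield, the four compositions, glass mass, ignition loss, totals) are computed at full precision from the weighed amounts per 1000 lb of glass, exactly as printed in either problem or answer.
Target oxide masses per 1000 lb frit:
  Al2O3: 32.81% × 1000 = 328.1 lb
  SiO2: 53.72% × 1000 = 537.2 lb
  Li2O: 5.712% × 1000 = 57.12 lb
  CaO: 7.755% × 1000 = 77.55 lb
Sums-versus-targets review working from each reported weight, for the quoted basis mass (delivered sums recover each target up to rounding of the answer):
  Al2O3: 670.5·0.2664 + 127.4·0.9959 + 136.6·0.1658 = 328.1 lb (target 328.1 lb)
  SiO2: 670.5·0.6426 + 136.6·0.7784 = 537.2 lb (target 537.2 lb)
  Li2O: 670.5·0.07590 + 136.6·0.04560 = 57.12 lb (target 57.12 lb)
  CaO: 139.4·0.5563 = 77.55 lb (target 77.55 lb)
Glass-mass closure: total charge less LOI = 1000 lb (the targets, summed, come to 1000 lb; versus the stated basis of 1000 lb — differing by rounding only).
Summing the batch: Σ batch = 1074 lb; LOI loss = Σ batch·LOI = 73.89 lb; yield, glass over the total, = 93.12%.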